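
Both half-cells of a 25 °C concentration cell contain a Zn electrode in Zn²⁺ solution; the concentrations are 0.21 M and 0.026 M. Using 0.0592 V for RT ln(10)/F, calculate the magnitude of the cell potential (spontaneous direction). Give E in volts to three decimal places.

For a concentration cell E°cell = 0. The 0.21 M side is the cathode (reduction is favoured where [Zn²⁺] is higher).
With n = 2, E = −(0.0592/2) log([Zn²⁺]ₐₙ/[Zn²⁺]꜀ₐₜ) = −(0.0592/2) log(0.026/0.21) = −(0.0592/2)(-0.907) = +0.027 V.

+0.027 V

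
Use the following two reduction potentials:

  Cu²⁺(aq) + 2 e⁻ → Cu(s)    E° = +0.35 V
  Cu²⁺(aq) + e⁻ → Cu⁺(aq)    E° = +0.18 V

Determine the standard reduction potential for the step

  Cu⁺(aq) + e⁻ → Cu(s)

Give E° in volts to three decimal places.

Sequential free energies add, so n₃E°₃ = n₁E°₁ + n₂E°₂.
With n₃ = 2, and the known step contributing 1×(+0.18) V, the unknown satisfies 1·E° = 2×(+0.35) − 1×(+0.18) = +0.520.
E° = +0.520 / 1 = +0.520 V.

+0.520 V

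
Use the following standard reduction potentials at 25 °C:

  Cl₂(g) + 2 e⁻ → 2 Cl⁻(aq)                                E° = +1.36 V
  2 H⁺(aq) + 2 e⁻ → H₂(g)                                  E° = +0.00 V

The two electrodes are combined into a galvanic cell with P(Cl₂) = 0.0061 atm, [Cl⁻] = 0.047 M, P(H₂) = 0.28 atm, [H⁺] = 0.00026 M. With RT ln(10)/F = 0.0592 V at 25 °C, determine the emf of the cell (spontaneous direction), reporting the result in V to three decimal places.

+1.569 V

Cl₂/Cl⁻ is the cathode (higher E°), H⁺/H₂ the anode: E°cell = +1.36 − (+0.00) = +1.36 V, n = 2.
Overall: Cl₂(g) + H₂(g) → 2 Cl⁻(aq) + 2 H⁺(aq)
Q = [Cl⁻]^2·[H⁺]^2 / (P(Cl₂)·P(H₂)); log Q = -7.058.
E = E° − (0.0592/n) log Q = +1.36 − (0.0592/2)(-7.058) = +1.569 V.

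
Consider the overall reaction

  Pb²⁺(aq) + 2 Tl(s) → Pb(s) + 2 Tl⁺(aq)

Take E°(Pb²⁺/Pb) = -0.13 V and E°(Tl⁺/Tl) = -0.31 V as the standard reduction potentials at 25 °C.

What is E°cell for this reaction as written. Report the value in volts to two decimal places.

The Pb²⁺/Pb couple has the higher reduction potential, so it is the cathode; Tl⁺/Tl is oxidised at the anode.
E°cell = E°(cathode) − E°(anode) = (-0.13) − (-0.31) = +0.18 V.

+0.18 V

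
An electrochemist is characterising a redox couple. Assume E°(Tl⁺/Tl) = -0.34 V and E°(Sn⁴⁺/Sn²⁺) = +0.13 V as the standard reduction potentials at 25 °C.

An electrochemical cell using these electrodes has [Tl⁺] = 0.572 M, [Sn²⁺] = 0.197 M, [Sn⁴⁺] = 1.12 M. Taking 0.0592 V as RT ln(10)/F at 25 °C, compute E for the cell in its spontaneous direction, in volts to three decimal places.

+0.507 V

Sn⁴⁺/Sn²⁺ is the cathode (higher E°), Tl⁺/Tl the anode: E°cell = +0.13 − (-0.34) = +0.47 V, n = 2.
Overall: Sn⁴⁺(aq) + 2 Tl(s) → Sn²⁺(aq) + 2 Tl⁺(aq)
Q = [Sn²⁺]·[Tl⁺]^2 / ([Sn⁴⁺]); log Q = -1.240.
E = E° − (0.0592/n) log Q = +0.47 − (0.0592/2)(-1.240) = +0.507 V.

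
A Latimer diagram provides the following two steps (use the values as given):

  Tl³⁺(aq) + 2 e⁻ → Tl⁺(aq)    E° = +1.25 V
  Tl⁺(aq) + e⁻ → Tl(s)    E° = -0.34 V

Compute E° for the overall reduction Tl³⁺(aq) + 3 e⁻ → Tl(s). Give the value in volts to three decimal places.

Adding the free-energy changes (−nFE°) of the two steps gives −n₃FE°₃ = −n₁FE°₁ − n₂FE°₂.
E°₃ = (2×+1.25 + 1×-0.34) / 3 = (+2.160) / 3 = +0.720 V.

+0.720 V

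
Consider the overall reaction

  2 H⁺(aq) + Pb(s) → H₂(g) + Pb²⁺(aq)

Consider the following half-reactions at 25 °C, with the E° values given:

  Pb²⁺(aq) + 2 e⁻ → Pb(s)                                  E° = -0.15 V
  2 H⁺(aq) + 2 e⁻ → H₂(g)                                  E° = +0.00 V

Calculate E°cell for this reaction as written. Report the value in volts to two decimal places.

+0.15 V

The H⁺/H₂ couple has the higher reduction potential, so it is the cathode; Pb²⁺/Pb is oxidised at the anode.
E°cell = E°(cathode) − E°(anode) = (+0.00) − (-0.15) = +0.15 V.
Since E°cell > 0, the reaction is spontaneous under standard conditions.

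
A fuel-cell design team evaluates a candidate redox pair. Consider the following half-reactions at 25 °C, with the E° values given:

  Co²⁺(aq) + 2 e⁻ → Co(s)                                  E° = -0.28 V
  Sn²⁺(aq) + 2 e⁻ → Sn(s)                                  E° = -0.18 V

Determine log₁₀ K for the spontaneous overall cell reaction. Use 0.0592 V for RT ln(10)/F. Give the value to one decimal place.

Cathode: Sn²⁺/Sn; anode: Co²⁺/Co. E°cell = +0.10 V, n = 2.
log K = nE°cell / 0.0592 = (2)(+0.10) / 0.0592 = 3.4.

3.4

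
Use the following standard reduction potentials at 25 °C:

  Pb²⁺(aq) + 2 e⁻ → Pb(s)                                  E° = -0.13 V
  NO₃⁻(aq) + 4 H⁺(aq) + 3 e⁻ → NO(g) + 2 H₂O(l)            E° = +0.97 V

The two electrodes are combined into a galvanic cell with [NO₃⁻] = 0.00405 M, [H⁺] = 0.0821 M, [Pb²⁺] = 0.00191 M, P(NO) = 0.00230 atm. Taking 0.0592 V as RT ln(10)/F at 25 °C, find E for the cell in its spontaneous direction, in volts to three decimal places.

+1.100 V

NO₃⁻/NO is the cathode (higher E°), Pb²⁺/Pb the anode: E°cell = +0.97 − (-0.13) = +1.10 V, n = 6.
Overall: 2 NO₃⁻(aq) + 8 H⁺(aq) + 3 Pb(s) → 2 NO(g) + 4 H₂O(l) + 3 Pb²⁺(aq)
Q = P(NO)^2·[Pb²⁺]^3 / ([NO₃⁻]^2·[H⁺]^8); log Q = 0.037.
E = E° − (0.0592/n) log Q = +1.10 − (0.0592/6)(0.037) = +1.100 V.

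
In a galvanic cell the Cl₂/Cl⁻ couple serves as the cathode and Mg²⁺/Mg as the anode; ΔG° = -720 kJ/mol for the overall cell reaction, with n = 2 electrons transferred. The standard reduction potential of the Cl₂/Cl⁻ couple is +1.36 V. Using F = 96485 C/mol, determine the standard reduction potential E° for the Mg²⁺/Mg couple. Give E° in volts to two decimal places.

-2.37 V

E°cell = −ΔG°/(nF) = −(-720×10³)/((2)(96485)) = +3.731 V.
Since Cl₂/Cl⁻ is the cathode and Mg²⁺/Mg the anode, E°cell = E°(Cl₂/Cl⁻) − E°(Mg²⁺/Mg).
So E°(Mg²⁺/Mg) = E°(Cl₂/Cl⁻) − E°cell = (+1.36) − (+3.731) = -2.37 V.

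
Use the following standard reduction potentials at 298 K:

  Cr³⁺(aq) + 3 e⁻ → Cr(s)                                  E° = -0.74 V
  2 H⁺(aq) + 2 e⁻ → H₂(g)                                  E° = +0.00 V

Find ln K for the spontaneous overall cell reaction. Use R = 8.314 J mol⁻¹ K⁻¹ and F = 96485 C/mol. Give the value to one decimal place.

Cathode: H⁺/H₂; anode: Cr³⁺/Cr. E°cell = (+0.00) − (-0.74) = +0.74 V, with n = 6.
ΔG° = −nFE° = −RT ln K, so ln K = nFE°/(RT) = (6)(96485)(+0.74) / ((8.314)(298)) = 172.909.

172.9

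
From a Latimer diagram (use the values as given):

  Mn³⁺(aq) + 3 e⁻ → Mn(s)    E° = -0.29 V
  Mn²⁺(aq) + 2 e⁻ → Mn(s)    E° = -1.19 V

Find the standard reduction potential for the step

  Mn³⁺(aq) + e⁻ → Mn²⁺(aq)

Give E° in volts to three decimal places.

Sequential free energies add, so n₃E°₃ = n₁E°₁ + n₂E°₂.
With n₃ = 3, and the known step contributing 2×(-1.19) V, the unknown satisfies 1·E° = 3×(-0.29) − 2×(-1.19) = +1.510.
E° = +1.510 / 1 = +1.510 V.

+1.510 V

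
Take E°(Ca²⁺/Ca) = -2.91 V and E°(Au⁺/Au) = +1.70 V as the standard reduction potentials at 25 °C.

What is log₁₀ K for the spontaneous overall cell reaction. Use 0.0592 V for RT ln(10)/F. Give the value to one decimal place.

Cathode: Au⁺/Au; anode: Ca²⁺/Ca. E°cell = +4.61 V, n = 2.
log K = nE°cell / 0.0592 = (2)(+4.61) / 0.0592 = 155.7.

155.7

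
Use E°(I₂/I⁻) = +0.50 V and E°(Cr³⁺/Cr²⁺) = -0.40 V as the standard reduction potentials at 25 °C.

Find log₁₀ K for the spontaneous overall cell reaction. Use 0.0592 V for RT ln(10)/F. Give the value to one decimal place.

Cathode: I₂/I⁻; anode: Cr³⁺/Cr²⁺. E°cell = +0.90 V, n = 2.
log K = nE°cell / 0.0592 = (2)(+0.90) / 0.0592 = 30.4.

30.4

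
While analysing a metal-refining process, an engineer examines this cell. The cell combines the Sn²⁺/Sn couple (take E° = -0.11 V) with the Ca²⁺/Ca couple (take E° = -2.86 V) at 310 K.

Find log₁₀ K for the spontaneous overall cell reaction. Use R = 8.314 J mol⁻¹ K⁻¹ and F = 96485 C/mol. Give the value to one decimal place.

Cathode: Sn²⁺/Sn; anode: Ca²⁺/Ca. E°cell = (-0.11) − (-2.86) = +2.75 V, with n = 2.
ΔG° = −nFE° = −RT ln K, so ln K = nFE°/(RT) = (2)(96485)(+2.75) / ((8.314)(310)) = 205.897.
log₁₀ K = 205.897 / ln 10 = 89.4.

89.4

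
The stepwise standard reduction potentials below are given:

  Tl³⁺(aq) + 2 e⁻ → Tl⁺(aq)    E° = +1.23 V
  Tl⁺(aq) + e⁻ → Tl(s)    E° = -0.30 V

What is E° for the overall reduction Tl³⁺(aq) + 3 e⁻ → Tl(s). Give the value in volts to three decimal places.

Adding the free-energy changes (−nFE°) of the two steps gives −n₃FE°₃ = −n₁FE°₁ − n₂FE°₂.
E°₃ = (2×+1.23 + 1×-0.30) / 3 = (+2.160) / 3 = +0.720 V.

+0.720 V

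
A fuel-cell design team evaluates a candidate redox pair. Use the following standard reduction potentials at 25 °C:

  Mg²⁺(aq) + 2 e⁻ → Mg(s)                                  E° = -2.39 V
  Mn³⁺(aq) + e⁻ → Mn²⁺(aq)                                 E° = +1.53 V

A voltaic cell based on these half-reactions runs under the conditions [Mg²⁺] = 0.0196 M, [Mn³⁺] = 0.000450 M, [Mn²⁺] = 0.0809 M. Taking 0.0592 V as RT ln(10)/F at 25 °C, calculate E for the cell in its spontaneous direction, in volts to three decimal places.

+3.837 V

Mn³⁺/Mn²⁺ is the cathode (higher E°), Mg²⁺/Mg the anode: E°cell = +1.53 − (-2.39) = +3.92 V, n = 2.
Overall: 2 Mn³⁺(aq) + Mg(s) → 2 Mn²⁺(aq) + Mg²⁺(aq)
Q = [Mn²⁺]^2·[Mg²⁺] / ([Mn³⁺]^2); log Q = 2.802.
E = E° − (0.0592/n) log Q = +3.92 − (0.0592/2)(2.802) = +3.837 V.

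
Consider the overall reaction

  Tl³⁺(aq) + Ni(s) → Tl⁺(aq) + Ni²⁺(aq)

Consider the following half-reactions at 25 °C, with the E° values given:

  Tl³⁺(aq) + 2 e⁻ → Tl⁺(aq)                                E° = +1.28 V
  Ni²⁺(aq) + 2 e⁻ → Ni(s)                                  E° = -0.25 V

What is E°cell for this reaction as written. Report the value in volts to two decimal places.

The Tl³⁺/Tl⁺ couple has the higher reduction potential, so it is the cathode; Ni²⁺/Ni is oxidised at the anode.
E°cell = E°(cathode) − E°(anode) = (+1.28) − (-0.25) = +1.53 V.
Since E°cell > 0, the reaction is spontaneous under standard conditions.

+1.53 V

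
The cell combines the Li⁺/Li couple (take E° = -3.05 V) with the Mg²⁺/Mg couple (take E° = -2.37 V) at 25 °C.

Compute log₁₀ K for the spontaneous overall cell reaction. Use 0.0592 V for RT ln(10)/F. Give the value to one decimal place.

Cathode: Mg²⁺/Mg; anode: Li⁺/Li. E°cell = +0.68 V, n = 2.
log K = nE°cell / 0.0592 = (2)(+0.68) / 0.0592 = 23.0.

23.0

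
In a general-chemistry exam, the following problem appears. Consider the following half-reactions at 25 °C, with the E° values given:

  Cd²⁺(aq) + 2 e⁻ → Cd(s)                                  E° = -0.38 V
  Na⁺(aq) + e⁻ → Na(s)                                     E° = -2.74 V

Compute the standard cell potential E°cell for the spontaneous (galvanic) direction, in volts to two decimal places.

The Cd²⁺/Cd couple has the higher reduction potential, so it is the cathode; Na⁺/Na is oxidised at the anode.
E°cell = E°(cathode) − E°(anode) = (-0.38) − (-2.74) = +2.36 V.

+2.36 V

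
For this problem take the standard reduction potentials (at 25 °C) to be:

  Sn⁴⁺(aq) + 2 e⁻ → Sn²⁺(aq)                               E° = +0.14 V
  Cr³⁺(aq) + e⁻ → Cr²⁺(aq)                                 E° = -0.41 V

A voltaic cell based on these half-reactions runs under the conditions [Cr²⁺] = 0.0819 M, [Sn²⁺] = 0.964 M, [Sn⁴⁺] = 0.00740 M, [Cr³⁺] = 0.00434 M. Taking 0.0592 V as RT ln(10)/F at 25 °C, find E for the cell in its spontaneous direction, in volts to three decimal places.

Sn⁴⁺/Sn²⁺ is the cathode (higher E°), Cr³⁺/Cr²⁺ the anode: E°cell = +0.14 − (-0.41) = +0.55 V, n = 2.
Overall: Sn⁴⁺(aq) + 2 Cr²⁺(aq) → Sn²⁺(aq) + 2 Cr³⁺(aq)
Q = [Sn²⁺]·[Cr³⁺]^2 / ([Sn⁴⁺]·[Cr²⁺]^2); log Q = -0.437.
E = E° − (0.0592/n) log Q = +0.55 − (0.0592/2)(-0.437) = +0.563 V.

+0.563 V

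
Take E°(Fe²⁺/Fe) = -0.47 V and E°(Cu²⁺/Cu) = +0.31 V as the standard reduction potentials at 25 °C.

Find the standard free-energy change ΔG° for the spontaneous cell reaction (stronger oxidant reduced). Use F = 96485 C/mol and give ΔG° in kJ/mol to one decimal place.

-150.5 kJ/mol

Cu²⁺/Cu (E° = +0.31 V) is the cathode; Fe²⁺/Fe (E° = -0.47 V) is the anode, so E°cell = +0.78 V.
Balancing electrons gives n = 2 (lcm of 2 and 2).
ΔG° = −nFE° = −(2)(96485)(+0.78) = -150,517 J = -150.5 kJ/mol.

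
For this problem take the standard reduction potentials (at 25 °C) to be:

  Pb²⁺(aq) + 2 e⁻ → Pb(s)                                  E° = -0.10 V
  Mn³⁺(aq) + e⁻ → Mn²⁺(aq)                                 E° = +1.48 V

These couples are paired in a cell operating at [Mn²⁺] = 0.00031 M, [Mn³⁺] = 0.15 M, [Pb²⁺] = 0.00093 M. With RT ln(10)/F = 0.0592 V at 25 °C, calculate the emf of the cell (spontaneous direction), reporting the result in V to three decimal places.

Mn³⁺/Mn²⁺ is the cathode (higher E°), Pb²⁺/Pb the anode: E°cell = +1.48 − (-0.10) = +1.58 V, n = 2.
Overall: 2 Mn³⁺(aq) + Pb(s) → 2 Mn²⁺(aq) + Pb²⁺(aq)
Q = [Mn²⁺]^2·[Pb²⁺] / ([Mn³⁺]^2); log Q = -8.401.
E = E° − (0.0592/n) log Q = +1.58 − (0.0592/2)(-8.401) = +1.829 V.

+1.829 V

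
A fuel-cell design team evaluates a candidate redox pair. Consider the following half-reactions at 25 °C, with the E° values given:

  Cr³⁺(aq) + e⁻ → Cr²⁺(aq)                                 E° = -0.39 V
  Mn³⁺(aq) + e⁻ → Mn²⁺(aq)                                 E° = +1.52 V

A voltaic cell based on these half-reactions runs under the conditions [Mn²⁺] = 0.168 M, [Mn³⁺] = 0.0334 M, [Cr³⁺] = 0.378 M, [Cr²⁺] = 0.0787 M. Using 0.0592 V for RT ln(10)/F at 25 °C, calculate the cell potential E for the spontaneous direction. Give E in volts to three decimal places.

+1.828 V

Mn³⁺/Mn²⁺ is the cathode (higher E°), Cr³⁺/Cr²⁺ the anode: E°cell = +1.52 − (-0.39) = +1.91 V, n = 1.
Overall: Mn³⁺(aq) + Cr²⁺(aq) → Mn²⁺(aq) + Cr³⁺(aq)
Q = [Mn²⁺]·[Cr³⁺] / ([Mn³⁺]·[Cr²⁺]); log Q = 1.383.
E = E° − (0.0592/n) log Q = +1.91 − (0.0592/1)(1.383) = +1.828 V.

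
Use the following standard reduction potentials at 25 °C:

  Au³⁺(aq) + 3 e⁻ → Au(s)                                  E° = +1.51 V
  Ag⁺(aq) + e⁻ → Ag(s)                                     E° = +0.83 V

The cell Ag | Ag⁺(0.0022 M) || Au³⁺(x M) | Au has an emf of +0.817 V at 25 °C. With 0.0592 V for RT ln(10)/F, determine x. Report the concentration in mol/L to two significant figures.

0.093 M

Au³⁺/Au is the cathode, Ag⁺/Ag the anode: E°cell = +0.68 V, n = 3.
Overall reaction: Au³⁺(aq) + 3 Ag(s) → Au(s) + 3 Ag⁺(aq); Q = [Ag⁺]^3/[Au³⁺]^1.
From E = E° − (0.0592/n) log Q: log Q = (E° − E)·n/0.0592 = (+0.68 − (+0.817))·3/0.0592 = -6.9426.
So 1·log[Au³⁺] = 3·log(0.0022) − log Q = -7.9727 − (-6.9426) = -1.0301; [Au³⁺] = 10^(-1.0301) ≈ 0.093 M.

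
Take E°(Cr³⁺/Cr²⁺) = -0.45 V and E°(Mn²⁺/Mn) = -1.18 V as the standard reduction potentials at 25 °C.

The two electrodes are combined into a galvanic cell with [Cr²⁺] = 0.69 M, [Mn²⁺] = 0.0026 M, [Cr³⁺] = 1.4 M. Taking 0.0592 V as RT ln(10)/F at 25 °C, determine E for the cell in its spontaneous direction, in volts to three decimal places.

+0.825 V

Cr³⁺/Cr²⁺ is the cathode (higher E°), Mn²⁺/Mn the anode: E°cell = -0.45 − (-1.18) = +0.73 V, n = 2.
Overall: 2 Cr³⁺(aq) + Mn(s) → 2 Cr²⁺(aq) + Mn²⁺(aq)
Q = [Cr²⁺]^2·[Mn²⁺] / ([Cr³⁺]^2); log Q = -3.200.
E = E° − (0.0592/n) log Q = +0.73 − (0.0592/2)(-3.200) = +0.825 V.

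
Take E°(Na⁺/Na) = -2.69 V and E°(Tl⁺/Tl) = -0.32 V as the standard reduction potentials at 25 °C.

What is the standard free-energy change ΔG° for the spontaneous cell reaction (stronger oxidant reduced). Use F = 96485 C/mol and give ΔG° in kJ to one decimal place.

-228.7 kJ

Tl⁺/Tl (E° = -0.32 V) is the cathode; Na⁺/Na (E° = -2.69 V) is the anode, so E°cell = +2.37 V.
Balancing electrons gives n = 1 (lcm of 1 and 1).
ΔG° = −nFE° = −(1)(96485)(+2.37) = -228,669 J = -228.7 kJ.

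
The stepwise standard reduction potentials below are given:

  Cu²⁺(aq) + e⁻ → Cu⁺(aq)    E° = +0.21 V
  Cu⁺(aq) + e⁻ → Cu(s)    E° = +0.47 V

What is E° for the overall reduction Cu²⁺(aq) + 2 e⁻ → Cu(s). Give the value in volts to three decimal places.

+0.340 V

Adding the free-energy changes (−nFE°) of the two steps gives −n₃FE°₃ = −n₁FE°₁ − n₂FE°₂.
E°₃ = (1×+0.21 + 1×+0.47) / 2 = (+0.680) / 2 = +0.340 V.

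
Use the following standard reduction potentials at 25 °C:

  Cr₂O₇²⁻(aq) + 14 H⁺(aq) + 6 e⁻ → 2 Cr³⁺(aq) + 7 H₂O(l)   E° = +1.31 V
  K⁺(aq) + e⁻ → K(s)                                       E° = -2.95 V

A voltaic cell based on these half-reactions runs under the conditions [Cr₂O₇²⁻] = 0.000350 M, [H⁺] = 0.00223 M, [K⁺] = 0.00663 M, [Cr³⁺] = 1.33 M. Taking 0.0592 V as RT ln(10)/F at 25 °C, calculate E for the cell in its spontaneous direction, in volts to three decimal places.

Cr₂O₇²⁻/Cr³⁺ is the cathode (higher E°), K⁺/K the anode: E°cell = +1.31 − (-2.95) = +4.26 V, n = 6.
Overall: Cr₂O₇²⁻(aq) + 14 H⁺(aq) + 6 K(s) → 2 Cr³⁺(aq) + 7 H₂O(l) + 6 K⁺(aq)
Q = [Cr³⁺]^2·[K⁺]^6 / ([Cr₂O₇²⁻]·[H⁺]^14); log Q = 27.756.
E = E° − (0.0592/n) log Q = +4.26 − (0.0592/6)(27.756) = +3.986 V.

+3.986 V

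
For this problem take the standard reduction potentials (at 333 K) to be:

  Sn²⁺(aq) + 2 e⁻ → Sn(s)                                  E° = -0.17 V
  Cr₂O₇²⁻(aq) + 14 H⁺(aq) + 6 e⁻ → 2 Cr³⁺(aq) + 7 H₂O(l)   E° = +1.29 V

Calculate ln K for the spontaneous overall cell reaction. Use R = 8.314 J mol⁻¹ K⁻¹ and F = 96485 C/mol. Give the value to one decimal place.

Cathode: Cr₂O₇²⁻/Cr³⁺; anode: Sn²⁺/Sn. E°cell = (+1.29) − (-0.17) = +1.46 V, with n = 6.
ΔG° = −nFE° = −RT ln K, so ln K = nFE°/(RT) = (6)(96485)(+1.46) / ((8.314)(333)) = 305.288.

305.3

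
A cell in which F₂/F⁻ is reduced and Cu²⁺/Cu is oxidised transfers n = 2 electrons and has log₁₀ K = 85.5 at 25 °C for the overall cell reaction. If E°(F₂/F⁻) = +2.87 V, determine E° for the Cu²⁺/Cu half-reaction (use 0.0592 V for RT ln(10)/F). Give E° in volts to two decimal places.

+0.34 V

E°cell = (0.0592/n)·log K = (0.0592/2)(85.5) = +2.531 V.
Since F₂/F⁻ is the cathode and Cu²⁺/Cu the anode, E°cell = E°(F₂/F⁻) − E°(Cu²⁺/Cu).
So E°(Cu²⁺/Cu) = E°(F₂/F⁻) − E°cell = (+2.87) − (+2.531) = +0.34 V.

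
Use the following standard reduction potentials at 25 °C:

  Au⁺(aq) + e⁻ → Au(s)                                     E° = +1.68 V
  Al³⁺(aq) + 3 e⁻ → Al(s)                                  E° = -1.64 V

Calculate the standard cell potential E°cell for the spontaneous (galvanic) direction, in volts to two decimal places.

The Au⁺/Au couple has the higher reduction potential, so it is the cathode; Al³⁺/Al is oxidised at the anode.
E°cell = E°(cathode) − E°(anode) = (+1.68) − (-1.64) = +3.32 V.
Since E°cell > 0, the reaction is spontaneous under standard conditions.

+3.32 V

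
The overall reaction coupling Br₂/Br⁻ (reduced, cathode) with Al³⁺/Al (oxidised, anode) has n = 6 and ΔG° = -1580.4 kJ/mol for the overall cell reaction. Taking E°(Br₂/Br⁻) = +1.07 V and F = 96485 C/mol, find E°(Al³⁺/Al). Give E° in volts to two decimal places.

E°cell = −ΔG°/(nF) = −(-1580.4×10³)/((6)(96485)) = +2.730 V.
Since Br₂/Br⁻ is the cathode and Al³⁺/Al the anode, E°cell = E°(Br₂/Br⁻) − E°(Al³⁺/Al).
So E°(Al³⁺/Al) = E°(Br₂/Br⁻) − E°cell = (+1.07) − (+2.730) = -1.66 V.

-1.66 V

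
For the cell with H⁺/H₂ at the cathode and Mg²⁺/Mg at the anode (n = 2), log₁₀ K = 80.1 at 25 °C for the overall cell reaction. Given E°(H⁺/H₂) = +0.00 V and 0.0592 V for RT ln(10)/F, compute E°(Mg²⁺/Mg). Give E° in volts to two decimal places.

E°cell = (0.0592/n)·log K = (0.0592/2)(80.1) = +2.371 V.
Since H⁺/H₂ is the cathode and Mg²⁺/Mg the anode, E°cell = E°(H⁺/H₂) − E°(Mg²⁺/Mg).
So E°(Mg²⁺/Mg) = E°(H⁺/H₂) − E°cell = (+0.00) − (+2.371) = -2.37 V.

-2.37 V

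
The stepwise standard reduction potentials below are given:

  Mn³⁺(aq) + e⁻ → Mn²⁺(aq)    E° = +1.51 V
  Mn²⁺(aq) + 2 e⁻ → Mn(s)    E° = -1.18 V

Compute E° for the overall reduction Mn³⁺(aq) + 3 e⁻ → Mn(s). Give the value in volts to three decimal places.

Adding the free-energy changes (−nFE°) of the two steps gives −n₃FE°₃ = −n₁FE°₁ − n₂FE°₂.
E°₃ = (1×+1.51 + 2×-1.18) / 3 = (-0.850) / 3 = -0.283 V.

-0.283 V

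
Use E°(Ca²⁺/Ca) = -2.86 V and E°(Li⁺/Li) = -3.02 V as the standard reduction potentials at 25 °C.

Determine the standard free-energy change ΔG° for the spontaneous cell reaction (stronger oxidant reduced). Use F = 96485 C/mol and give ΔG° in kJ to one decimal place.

-30.9 kJ

Ca²⁺/Ca (E° = -2.86 V) is the cathode; Li⁺/Li (E° = -3.02 V) is the anode, so E°cell = +0.16 V.
Balancing electrons gives n = 2 (lcm of 2 and 1).
ΔG° = −nFE° = −(2)(96485)(+0.16) = -30,875 J = -30.9 kJ.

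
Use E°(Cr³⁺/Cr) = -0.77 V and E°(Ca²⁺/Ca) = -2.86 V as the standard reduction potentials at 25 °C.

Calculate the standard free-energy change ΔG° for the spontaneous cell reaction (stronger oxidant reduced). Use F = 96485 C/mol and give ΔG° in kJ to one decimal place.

-1209.9 kJ

Cr³⁺/Cr (E° = -0.77 V) is the cathode; Ca²⁺/Ca (E° = -2.86 V) is the anode, so E°cell = +2.09 V.
Balancing electrons gives n = 6 (lcm of 3 and 2).
ΔG° = −nFE° = −(6)(96485)(+2.09) = -1,209,922 J = -1209.9 kJ.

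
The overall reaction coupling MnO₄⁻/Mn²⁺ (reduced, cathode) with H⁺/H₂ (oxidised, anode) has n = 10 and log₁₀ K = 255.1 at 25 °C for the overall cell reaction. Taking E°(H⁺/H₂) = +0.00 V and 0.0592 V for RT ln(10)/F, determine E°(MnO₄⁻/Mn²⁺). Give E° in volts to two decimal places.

E°cell = (0.0592/n)·log K = (0.0592/10)(255.1) = +1.510 V.
Since MnO₄⁻/Mn²⁺ is the cathode and H⁺/H₂ the anode, E°cell = E°(MnO₄⁻/Mn²⁺) − E°(H⁺/H₂).
So E°(MnO₄⁻/Mn²⁺) = E°cell + E°(H⁺/H₂) = +1.510 + (+0.00) = +1.51 V.

+1.51 V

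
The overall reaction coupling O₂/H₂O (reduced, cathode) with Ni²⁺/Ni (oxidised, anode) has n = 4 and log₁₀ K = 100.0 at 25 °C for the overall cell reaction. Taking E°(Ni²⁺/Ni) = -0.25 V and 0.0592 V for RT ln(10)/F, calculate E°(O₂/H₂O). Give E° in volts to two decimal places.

+1.23 V

E°cell = (0.0592/n)·log K = (0.0592/4)(100.0) = +1.480 V.
Since O₂/H₂O is the cathode and Ni²⁺/Ni the anode, E°cell = E°(O₂/H₂O) − E°(Ni²⁺/Ni).
So E°(O₂/H₂O) = E°cell + E°(Ni²⁺/Ni) = +1.480 + (-0.25) = +1.23 V.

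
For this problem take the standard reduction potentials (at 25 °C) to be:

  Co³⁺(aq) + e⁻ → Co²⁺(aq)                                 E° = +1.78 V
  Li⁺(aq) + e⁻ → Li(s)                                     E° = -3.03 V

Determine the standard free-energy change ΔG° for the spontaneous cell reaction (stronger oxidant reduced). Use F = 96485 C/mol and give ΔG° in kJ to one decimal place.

-464.1 kJ

Co³⁺/Co²⁺ (E° = +1.78 V) is the cathode; Li⁺/Li (E° = -3.03 V) is the anode, so E°cell = +4.81 V.
Balancing electrons gives n = 1 (lcm of 1 and 1).
ΔG° = −nFE° = −(1)(96485)(+4.81) = -464,093 J = -464.1 kJ.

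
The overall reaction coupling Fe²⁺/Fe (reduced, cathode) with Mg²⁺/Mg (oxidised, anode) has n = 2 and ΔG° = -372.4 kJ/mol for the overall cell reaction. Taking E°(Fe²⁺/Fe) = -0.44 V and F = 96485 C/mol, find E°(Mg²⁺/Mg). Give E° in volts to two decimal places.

-2.37 V

E°cell = −ΔG°/(nF) = −(-372.4×10³)/((2)(96485)) = +1.930 V.
Since Fe²⁺/Fe is the cathode and Mg²⁺/Mg the anode, E°cell = E°(Fe²⁺/Fe) − E°(Mg²⁺/Mg).
So E°(Mg²⁺/Mg) = E°(Fe²⁺/Fe) − E°cell = (-0.44) − (+1.930) = -2.37 V.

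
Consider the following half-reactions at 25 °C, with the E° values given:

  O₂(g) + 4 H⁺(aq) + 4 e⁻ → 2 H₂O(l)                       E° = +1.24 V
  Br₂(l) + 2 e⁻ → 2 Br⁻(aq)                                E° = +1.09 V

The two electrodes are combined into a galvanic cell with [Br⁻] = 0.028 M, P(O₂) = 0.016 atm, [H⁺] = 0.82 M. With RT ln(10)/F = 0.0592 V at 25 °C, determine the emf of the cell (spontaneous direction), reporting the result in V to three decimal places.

O₂/H₂O is the cathode (higher E°), Br₂/Br⁻ the anode: E°cell = +1.24 − (+1.09) = +0.15 V, n = 4.
Overall: O₂(g) + 4 H⁺(aq) + 4 Br⁻(aq) → 2 H₂O(l) + 2 Br₂(l)
Q = 1 / (P(O₂)·[H⁺]^4·[Br⁻]^4); log Q = 8.352.
E = E° − (0.0592/n) log Q = +0.15 − (0.0592/4)(8.352) = +0.026 V.

+0.026 V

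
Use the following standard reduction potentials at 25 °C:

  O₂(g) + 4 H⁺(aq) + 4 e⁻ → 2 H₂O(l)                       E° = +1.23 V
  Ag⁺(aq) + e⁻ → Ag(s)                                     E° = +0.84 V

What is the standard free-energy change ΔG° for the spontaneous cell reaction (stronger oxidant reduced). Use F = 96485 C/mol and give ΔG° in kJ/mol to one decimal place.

-150.5 kJ/mol

O₂/H₂O (E° = +1.23 V) is the cathode; Ag⁺/Ag (E° = +0.84 V) is the anode, so E°cell = +0.39 V.
Balancing electrons gives n = 4 (lcm of 4 and 1).
ΔG° = −nFE° = −(4)(96485)(+0.39) = -150,517 J = -150.5 kJ/mol.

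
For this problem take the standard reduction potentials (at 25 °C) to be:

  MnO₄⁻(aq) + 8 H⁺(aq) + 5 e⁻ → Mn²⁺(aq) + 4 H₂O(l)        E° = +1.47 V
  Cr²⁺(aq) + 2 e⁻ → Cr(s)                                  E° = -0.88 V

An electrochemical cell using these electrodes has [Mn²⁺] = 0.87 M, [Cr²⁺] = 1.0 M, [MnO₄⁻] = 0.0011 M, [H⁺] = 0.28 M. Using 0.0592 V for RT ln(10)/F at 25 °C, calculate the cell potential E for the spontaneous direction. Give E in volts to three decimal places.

+2.263 V

MnO₄⁻/Mn²⁺ is the cathode (higher E°), Cr²⁺/Cr the anode: E°cell = +1.47 − (-0.88) = +2.35 V, n = 10.
Overall: 2 MnO₄⁻(aq) + 16 H⁺(aq) + 5 Cr(s) → 2 Mn²⁺(aq) + 8 H₂O(l) + 5 Cr²⁺(aq)
Q = [Mn²⁺]^2·[Cr²⁺]^5 / ([MnO₄⁻]^2·[H⁺]^16); log Q = 14.642.
E = E° − (0.0592/n) log Q = +2.35 − (0.0592/10)(14.642) = +2.263 V.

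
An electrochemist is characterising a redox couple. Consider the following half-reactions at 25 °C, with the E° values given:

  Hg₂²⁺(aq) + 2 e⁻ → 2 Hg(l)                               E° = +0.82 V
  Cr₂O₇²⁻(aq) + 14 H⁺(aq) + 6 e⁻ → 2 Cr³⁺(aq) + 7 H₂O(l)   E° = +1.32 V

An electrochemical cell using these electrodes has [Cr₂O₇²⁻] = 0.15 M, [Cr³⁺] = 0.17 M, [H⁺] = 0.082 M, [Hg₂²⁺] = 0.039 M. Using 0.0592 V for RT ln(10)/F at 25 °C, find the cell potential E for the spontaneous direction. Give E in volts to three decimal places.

Cr₂O₇²⁻/Cr³⁺ is the cathode (higher E°), Hg₂²⁺/Hg the anode: E°cell = +1.32 − (+0.82) = +0.50 V, n = 6.
Overall: Cr₂O₇²⁻(aq) + 14 H⁺(aq) + 6 Hg(l) → 2 Cr³⁺(aq) + 7 H₂O(l) + 3 Hg₂²⁺(aq)
Q = [Cr³⁺]^2·[Hg₂²⁺]^3 / ([Cr₂O₇²⁻]·[H⁺]^14); log Q = 10.265.
E = E° − (0.0592/n) log Q = +0.50 − (0.0592/6)(10.265) = +0.399 V.

+0.399 V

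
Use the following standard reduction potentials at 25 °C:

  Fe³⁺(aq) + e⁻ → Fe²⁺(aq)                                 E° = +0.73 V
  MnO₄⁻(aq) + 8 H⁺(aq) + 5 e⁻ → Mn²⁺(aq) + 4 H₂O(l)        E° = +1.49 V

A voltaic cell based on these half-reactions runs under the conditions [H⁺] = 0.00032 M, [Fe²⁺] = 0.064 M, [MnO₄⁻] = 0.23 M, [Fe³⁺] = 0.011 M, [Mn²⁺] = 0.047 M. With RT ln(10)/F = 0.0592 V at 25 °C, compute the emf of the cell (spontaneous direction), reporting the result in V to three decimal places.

MnO₄⁻/Mn²⁺ is the cathode (higher E°), Fe³⁺/Fe²⁺ the anode: E°cell = +1.49 − (+0.73) = +0.76 V, n = 5.
Overall: MnO₄⁻(aq) + 8 H⁺(aq) + 5 Fe²⁺(aq) → Mn²⁺(aq) + 4 H₂O(l) + 5 Fe³⁺(aq)
Q = [Mn²⁺]·[Fe³⁺]^5 / ([MnO₄⁻]·[H⁺]^8·[Fe²⁺]^5); log Q = 23.445.
E = E° − (0.0592/n) log Q = +0.76 − (0.0592/5)(23.445) = +0.482 V.

+0.482 V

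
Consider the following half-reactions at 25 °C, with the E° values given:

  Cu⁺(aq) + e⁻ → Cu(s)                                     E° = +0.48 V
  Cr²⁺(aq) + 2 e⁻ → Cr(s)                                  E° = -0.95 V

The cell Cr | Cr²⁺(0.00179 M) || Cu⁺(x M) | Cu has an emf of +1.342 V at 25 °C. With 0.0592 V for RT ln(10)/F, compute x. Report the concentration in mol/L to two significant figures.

0.0014 M

Cu⁺/Cu is the cathode, Cr²⁺/Cr the anode: E°cell = +1.43 V, n = 2.
Overall reaction: 2 Cu⁺(aq) + Cr(s) → 2 Cu(s) + Cr²⁺(aq); Q = [Cr²⁺]^1/[Cu⁺]^2.
From E = E° − (0.0592/n) log Q: log Q = (E° − E)·n/0.0592 = (+1.43 − (+1.342))·2/0.0592 = 2.9730.
So 2·log[Cu⁺] = 1·log(0.00179) − log Q = -2.7471 − (2.9730) = -5.7201; log[Cu⁺] = -5.7201 / 2 = -2.8601; [Cu⁺] = 10^(-2.8601) ≈ 0.0014 M.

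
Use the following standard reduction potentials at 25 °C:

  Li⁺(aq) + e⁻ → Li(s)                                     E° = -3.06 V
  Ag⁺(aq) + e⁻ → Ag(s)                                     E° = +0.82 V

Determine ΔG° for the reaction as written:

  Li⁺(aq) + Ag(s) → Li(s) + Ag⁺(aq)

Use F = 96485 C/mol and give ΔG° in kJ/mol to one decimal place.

+374.4 kJ/mol

As written, Li⁺/Li is reduced (cathode) and Ag⁺/Ag is oxidised (anode), so E°cell = (-3.06) − (+0.82) = -3.88 V.
Balancing electrons gives n = 1.
ΔG° = −nFE° = −(1)(96485)(-3.88) = 374,362 J = +374.4 kJ/mol.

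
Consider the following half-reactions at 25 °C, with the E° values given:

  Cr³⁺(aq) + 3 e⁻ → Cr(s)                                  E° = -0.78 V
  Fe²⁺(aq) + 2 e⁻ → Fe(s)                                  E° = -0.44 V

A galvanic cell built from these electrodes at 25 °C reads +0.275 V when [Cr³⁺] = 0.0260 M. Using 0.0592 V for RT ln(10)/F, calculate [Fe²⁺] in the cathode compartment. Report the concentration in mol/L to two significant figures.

Fe²⁺/Fe is the cathode, Cr³⁺/Cr the anode: E°cell = +0.34 V, n = 6.
Overall reaction: 3 Fe²⁺(aq) + 2 Cr(s) → 3 Fe(s) + 2 Cr³⁺(aq); Q = [Cr³⁺]^2/[Fe²⁺]^3.
From E = E° − (0.0592/n) log Q: log Q = (E° − E)·n/0.0592 = (+0.34 − (+0.275))·6/0.0592 = 6.5878.
So 3·log[Fe²⁺] = 2·log(0.026) − log Q = -3.1701 − (6.5878) = -9.7579; log[Fe²⁺] = -9.7579 / 3 = -3.2526; [Fe²⁺] = 10^(-3.2526) ≈ 0.00056 M.

0.00056 M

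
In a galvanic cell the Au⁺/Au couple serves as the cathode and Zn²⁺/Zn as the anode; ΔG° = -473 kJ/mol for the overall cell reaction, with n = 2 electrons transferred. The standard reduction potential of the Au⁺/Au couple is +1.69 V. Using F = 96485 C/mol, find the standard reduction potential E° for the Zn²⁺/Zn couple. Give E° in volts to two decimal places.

-0.76 V

E°cell = −ΔG°/(nF) = −(-473×10³)/((2)(96485)) = +2.451 V.
Since Au⁺/Au is the cathode and Zn²⁺/Zn the anode, E°cell = E°(Au⁺/Au) − E°(Zn²⁺/Zn).
So E°(Zn²⁺/Zn) = E°(Au⁺/Au) − E°cell = (+1.69) − (+2.451) = -0.76 V.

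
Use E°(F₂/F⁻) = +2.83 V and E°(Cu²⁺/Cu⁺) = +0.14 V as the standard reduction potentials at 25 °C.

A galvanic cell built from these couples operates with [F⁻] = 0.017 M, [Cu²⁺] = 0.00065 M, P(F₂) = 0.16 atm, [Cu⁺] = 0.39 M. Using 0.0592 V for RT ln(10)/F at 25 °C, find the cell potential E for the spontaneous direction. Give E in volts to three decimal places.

+2.936 V

F₂/F⁻ is the cathode (higher E°), Cu²⁺/Cu⁺ the anode: E°cell = +2.83 − (+0.14) = +2.69 V, n = 2.
Overall: F₂(g) + 2 Cu⁺(aq) → 2 F⁻(aq) + 2 Cu²⁺(aq)
Q = [F⁻]^2·[Cu²⁺]^2 / (P(F₂)·[Cu⁺]^2); log Q = -8.300.
E = E° − (0.0592/n) log Q = +2.69 − (0.0592/2)(-8.300) = +2.936 V.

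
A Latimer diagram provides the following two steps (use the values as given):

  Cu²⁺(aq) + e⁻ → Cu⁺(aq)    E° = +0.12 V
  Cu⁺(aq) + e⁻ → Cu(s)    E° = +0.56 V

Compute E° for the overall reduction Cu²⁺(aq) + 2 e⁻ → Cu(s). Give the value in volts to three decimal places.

+0.340 V

Adding the free-energy changes (−nFE°) of the two steps gives −n₃FE°₃ = −n₁FE°₁ − n₂FE°₂.
E°₃ = (1×+0.12 + 1×+0.56) / 2 = (+0.680) / 2 = +0.340 V.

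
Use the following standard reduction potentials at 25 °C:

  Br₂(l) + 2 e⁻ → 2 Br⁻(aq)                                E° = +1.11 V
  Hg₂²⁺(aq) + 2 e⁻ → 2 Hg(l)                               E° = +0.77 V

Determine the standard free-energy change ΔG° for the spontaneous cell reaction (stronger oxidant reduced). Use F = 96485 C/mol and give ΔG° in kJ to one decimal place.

Br₂/Br⁻ (E° = +1.11 V) is the cathode; Hg₂²⁺/Hg (E° = +0.77 V) is the anode, so E°cell = +0.34 V.
Balancing electrons gives n = 2 (lcm of 2 and 2).
ΔG° = −nFE° = −(2)(96485)(+0.34) = -65,610 J = -65.6 kJ.

-65.6 kJ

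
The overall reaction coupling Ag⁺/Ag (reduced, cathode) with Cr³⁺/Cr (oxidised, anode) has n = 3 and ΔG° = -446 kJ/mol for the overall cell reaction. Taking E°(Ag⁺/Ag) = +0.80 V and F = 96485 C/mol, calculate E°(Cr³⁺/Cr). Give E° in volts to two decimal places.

-0.74 V

E°cell = −ΔG°/(nF) = −(-446×10³)/((3)(96485)) = +1.541 V.
Since Ag⁺/Ag is the cathode and Cr³⁺/Cr the anode, E°cell = E°(Ag⁺/Ag) − E°(Cr³⁺/Cr).
So E°(Cr³⁺/Cr) = E°(Ag⁺/Ag) − E°cell = (+0.80) − (+1.541) = -0.74 V.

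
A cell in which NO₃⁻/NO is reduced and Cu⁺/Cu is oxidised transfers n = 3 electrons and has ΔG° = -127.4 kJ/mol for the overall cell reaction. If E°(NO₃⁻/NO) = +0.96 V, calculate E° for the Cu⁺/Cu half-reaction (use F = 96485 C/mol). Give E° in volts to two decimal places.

E°cell = −ΔG°/(nF) = −(-127.4×10³)/((3)(96485)) = +0.440 V.
Since NO₃⁻/NO is the cathode and Cu⁺/Cu the anode, E°cell = E°(NO₃⁻/NO) − E°(Cu⁺/Cu).
So E°(Cu⁺/Cu) = E°(NO₃⁻/NO) − E°cell = (+0.96) − (+0.440) = +0.52 V.

+0.52 V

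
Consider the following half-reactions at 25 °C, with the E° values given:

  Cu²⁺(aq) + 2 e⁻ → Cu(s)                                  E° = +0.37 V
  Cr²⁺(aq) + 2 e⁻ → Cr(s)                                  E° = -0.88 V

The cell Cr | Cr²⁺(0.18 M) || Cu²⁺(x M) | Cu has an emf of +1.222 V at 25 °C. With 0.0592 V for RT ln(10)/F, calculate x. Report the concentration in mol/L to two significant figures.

Cu²⁺/Cu is the cathode, Cr²⁺/Cr the anode: E°cell = +1.25 V, n = 2.
Overall reaction: Cu²⁺(aq) + Cr(s) → Cu(s) + Cr²⁺(aq); Q = [Cr²⁺]^1/[Cu²⁺]^1.
From E = E° − (0.0592/n) log Q: log Q = (E° − E)·n/0.0592 = (+1.25 − (+1.222))·2/0.0592 = 0.9459.
So 1·log[Cu²⁺] = 1·log(0.18) − log Q = -0.7447 − (0.9459) = -1.6906; [Cu²⁺] = 10^(-1.6906) ≈ 0.020 M.

0.020 M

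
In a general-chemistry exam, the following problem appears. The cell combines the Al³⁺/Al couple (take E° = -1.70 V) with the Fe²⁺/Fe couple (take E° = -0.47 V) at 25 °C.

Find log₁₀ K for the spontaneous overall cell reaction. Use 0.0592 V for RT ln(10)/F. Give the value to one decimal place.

124.7

Cathode: Fe²⁺/Fe; anode: Al³⁺/Al. E°cell = +1.23 V, n = 6.
log K = nE°cell / 0.0592 = (6)(+1.23) / 0.0592 = 124.7.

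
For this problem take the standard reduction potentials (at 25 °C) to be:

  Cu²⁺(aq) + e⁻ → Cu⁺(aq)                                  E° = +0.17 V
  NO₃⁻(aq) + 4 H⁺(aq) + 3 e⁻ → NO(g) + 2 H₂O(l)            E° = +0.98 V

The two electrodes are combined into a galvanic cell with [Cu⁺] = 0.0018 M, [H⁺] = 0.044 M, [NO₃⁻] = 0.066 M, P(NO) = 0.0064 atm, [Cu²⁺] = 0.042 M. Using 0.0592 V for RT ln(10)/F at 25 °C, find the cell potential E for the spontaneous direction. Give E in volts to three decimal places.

+0.642 V

NO₃⁻/NO is the cathode (higher E°), Cu²⁺/Cu⁺ the anode: E°cell = +0.98 − (+0.17) = +0.81 V, n = 3.
Overall: NO₃⁻(aq) + 4 H⁺(aq) + 3 Cu⁺(aq) → NO(g) + 2 H₂O(l) + 3 Cu²⁺(aq)
Q = P(NO)·[Cu²⁺]^3 / ([NO₃⁻]·[H⁺]^4·[Cu⁺]^3); log Q = 8.517.
E = E° − (0.0592/n) log Q = +0.81 − (0.0592/3)(8.517) = +0.642 V.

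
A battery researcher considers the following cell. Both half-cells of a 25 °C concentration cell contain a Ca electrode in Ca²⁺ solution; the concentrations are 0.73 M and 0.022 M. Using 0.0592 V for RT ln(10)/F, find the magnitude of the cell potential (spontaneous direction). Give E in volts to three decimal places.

For a concentration cell E°cell = 0. The 0.73 M side is the cathode (reduction is favoured where [Ca²⁺] is higher).
With n = 2, E = −(0.0592/2) log([Ca²⁺]ₐₙ/[Ca²⁺]꜀ₐₜ) = −(0.0592/2) log(0.022/0.73) = −(0.0592/2)(-1.521) = +0.045 V.

+0.045 V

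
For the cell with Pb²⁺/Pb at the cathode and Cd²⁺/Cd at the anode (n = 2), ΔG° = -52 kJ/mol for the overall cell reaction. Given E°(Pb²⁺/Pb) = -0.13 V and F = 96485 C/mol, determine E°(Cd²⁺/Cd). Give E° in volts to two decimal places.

-0.40 V

E°cell = −ΔG°/(nF) = −(-52×10³)/((2)(96485)) = +0.269 V.
Since Pb²⁺/Pb is the cathode and Cd²⁺/Cd the anode, E°cell = E°(Pb²⁺/Pb) − E°(Cd²⁺/Cd).
So E°(Cd²⁺/Cd) = E°(Pb²⁺/Pb) − E°cell = (-0.13) − (+0.269) = -0.40 V.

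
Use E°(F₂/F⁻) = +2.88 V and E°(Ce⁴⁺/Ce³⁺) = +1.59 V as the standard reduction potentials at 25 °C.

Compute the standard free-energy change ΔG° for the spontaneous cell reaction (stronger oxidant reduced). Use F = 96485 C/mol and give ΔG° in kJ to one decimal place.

-248.9 kJ

F₂/F⁻ (E° = +2.88 V) is the cathode; Ce⁴⁺/Ce³⁺ (E° = +1.59 V) is the anode, so E°cell = +1.29 V.
Balancing electrons gives n = 2 (lcm of 2 and 1).
ΔG° = −nFE° = −(2)(96485)(+1.29) = -248,931 J = -248.9 kJ.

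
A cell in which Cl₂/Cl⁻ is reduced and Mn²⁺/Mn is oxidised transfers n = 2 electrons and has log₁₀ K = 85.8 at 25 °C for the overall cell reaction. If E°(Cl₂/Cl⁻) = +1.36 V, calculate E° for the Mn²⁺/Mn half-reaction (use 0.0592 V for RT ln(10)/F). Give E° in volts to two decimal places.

E°cell = (0.0592/n)·log K = (0.0592/2)(85.8) = +2.540 V.
Since Cl₂/Cl⁻ is the cathode and Mn²⁺/Mn the anode, E°cell = E°(Cl₂/Cl⁻) − E°(Mn²⁺/Mn).
So E°(Mn²⁺/Mn) = E°(Cl₂/Cl⁻) − E°cell = (+1.36) − (+2.540) = -1.18 V.

-1.18 V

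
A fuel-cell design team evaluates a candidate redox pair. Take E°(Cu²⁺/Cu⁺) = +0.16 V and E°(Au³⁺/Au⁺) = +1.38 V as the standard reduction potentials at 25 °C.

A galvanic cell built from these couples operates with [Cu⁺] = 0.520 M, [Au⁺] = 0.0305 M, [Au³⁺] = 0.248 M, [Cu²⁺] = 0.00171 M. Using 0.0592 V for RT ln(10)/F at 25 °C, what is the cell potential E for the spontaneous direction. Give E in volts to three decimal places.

Au³⁺/Au⁺ is the cathode (higher E°), Cu²⁺/Cu⁺ the anode: E°cell = +1.38 − (+0.16) = +1.22 V, n = 2.
Overall: Au³⁺(aq) + 2 Cu⁺(aq) → Au⁺(aq) + 2 Cu²⁺(aq)
Q = [Au⁺]·[Cu²⁺]^2 / ([Au³⁺]·[Cu⁺]^2); log Q = -5.876.
E = E° − (0.0592/n) log Q = +1.22 − (0.0592/2)(-5.876) = +1.394 V.

+1.394 V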